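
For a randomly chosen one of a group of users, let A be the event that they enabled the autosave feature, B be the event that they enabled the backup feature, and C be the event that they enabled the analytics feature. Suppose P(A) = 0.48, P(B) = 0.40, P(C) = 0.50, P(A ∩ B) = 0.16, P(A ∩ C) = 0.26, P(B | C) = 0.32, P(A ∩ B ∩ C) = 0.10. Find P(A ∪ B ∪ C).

0.90

P(B ∩ C) = P(C)·P(B|C) = 0.50 × 0.32 = 0.16
Using inclusion–exclusion:
P(A ∪ B ∪ C) = 0.48 + 0.40 + 0.50 − 0.16 − 0.26 − 0.16 + 0.10 = 0.90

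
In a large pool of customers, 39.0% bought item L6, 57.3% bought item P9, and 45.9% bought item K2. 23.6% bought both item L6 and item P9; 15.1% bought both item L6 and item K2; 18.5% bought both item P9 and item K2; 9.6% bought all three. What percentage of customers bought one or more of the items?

P(at least one) = 39.0 + 57.3 + 45.9 − 23.6 − 15.1 − 18.5 + 9.6 = 94.6%

94.6%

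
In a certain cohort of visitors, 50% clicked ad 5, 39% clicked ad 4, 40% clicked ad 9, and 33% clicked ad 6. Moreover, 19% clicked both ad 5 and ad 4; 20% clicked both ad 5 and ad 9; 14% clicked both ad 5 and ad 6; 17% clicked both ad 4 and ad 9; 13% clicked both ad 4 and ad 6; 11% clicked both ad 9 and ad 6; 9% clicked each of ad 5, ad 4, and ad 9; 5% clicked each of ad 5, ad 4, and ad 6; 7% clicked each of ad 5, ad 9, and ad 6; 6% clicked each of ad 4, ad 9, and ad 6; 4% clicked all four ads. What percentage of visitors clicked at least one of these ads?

Inclusion–exclusion gives
P(at least one) = 50 + 39 + 40 + 33 − 19 − 20 − 14 − 17 − 13 − 11 + 9 + 5 + 7 + 6 − 4 = 91%

91%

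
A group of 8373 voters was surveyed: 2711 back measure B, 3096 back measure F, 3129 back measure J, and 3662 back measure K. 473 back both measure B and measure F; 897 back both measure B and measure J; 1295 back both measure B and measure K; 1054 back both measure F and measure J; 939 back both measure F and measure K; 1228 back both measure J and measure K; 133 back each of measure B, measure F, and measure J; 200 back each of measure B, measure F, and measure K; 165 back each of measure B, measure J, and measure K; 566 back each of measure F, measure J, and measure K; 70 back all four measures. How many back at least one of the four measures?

7706

N(≥1) = 2711 + 3096 + 3129 + 3662 − 473 − 897 − 1295 − 1054 − 939 − 1228 + 133 + 200 + 165 + 566 − 70 = 7706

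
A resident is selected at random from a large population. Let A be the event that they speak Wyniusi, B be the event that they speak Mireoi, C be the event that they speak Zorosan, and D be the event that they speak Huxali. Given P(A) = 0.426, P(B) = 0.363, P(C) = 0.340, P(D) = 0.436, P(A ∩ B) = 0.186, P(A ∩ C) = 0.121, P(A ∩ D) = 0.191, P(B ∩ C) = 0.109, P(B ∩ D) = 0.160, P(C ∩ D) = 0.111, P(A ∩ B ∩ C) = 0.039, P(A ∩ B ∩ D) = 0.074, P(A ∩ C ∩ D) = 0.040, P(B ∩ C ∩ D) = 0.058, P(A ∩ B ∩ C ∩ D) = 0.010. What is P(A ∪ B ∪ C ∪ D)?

P(A ∪ B ∪ C ∪ D) = 0.426 + 0.363 + 0.340 + 0.436 − 0.186 − 0.121 − 0.191 − 0.109 − 0.160 − 0.111 + 0.039 + 0.074 + 0.040 + 0.058 − 0.010 = 0.888

0.888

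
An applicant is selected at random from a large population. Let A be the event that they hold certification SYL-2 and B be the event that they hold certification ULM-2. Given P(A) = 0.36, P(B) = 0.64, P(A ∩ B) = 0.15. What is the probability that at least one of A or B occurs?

0.85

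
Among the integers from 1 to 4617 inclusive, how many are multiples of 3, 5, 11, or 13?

Apply inclusion-exclusion:
floor(4617/3) + floor(4617/5) + floor(4617/11) + floor(4617/13) − floor(4617/15) − floor(4617/33) − floor(4617/39) − floor(4617/55) − floor(4617/65) − floor(4617/143) + floor(4617/165) + floor(4617/195) + floor(4617/429) + floor(4617/715) − floor(4617/2145) = 1539 + 923 + 419 + 355 − 307 − 139 − 118 − 83 − 71 − 32 + 27 + 23 + 10 + 6 − 2 = 2550

2550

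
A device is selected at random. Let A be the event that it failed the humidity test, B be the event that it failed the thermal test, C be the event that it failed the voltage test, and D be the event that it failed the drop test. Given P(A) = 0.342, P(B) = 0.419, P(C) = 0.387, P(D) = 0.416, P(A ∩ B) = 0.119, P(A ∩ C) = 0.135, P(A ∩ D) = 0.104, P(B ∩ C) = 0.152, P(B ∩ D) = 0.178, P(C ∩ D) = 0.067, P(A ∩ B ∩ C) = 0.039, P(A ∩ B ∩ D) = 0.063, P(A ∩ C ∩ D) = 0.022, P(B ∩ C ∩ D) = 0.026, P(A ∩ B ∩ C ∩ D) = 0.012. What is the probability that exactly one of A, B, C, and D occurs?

0.456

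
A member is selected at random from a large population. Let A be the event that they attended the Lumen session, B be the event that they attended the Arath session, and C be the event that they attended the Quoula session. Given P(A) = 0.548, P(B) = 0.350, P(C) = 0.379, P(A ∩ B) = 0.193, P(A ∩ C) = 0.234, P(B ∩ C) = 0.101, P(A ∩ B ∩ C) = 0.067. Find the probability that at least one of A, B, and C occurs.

0.816

Inclusion–exclusion gives
P(A ∪ B ∪ C) = 0.548 + 0.350 + 0.379 − 0.193 − 0.234 − 0.101 + 0.067 = 0.816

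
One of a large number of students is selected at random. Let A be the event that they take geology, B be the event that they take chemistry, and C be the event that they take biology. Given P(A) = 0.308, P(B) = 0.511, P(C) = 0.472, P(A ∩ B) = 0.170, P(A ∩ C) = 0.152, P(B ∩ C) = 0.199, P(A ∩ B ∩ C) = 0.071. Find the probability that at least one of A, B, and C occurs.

0.841

P(A ∪ B ∪ C) = 0.308 + 0.511 + 0.472 − 0.170 − 0.152 − 0.199 + 0.071 = 0.841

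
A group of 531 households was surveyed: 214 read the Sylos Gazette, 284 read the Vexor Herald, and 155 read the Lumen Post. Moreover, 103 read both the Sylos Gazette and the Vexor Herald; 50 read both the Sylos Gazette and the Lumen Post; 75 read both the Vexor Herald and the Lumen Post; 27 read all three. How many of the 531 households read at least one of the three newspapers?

452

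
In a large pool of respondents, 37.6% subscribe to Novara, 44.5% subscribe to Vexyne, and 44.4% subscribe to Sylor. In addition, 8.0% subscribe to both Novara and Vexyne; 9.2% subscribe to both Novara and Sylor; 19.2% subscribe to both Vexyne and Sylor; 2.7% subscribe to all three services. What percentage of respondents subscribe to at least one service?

P(at least one) = 37.6 + 44.5 + 44.4 − 8.0 − 9.2 − 19.2 + 2.7 = 92.8%

92.8%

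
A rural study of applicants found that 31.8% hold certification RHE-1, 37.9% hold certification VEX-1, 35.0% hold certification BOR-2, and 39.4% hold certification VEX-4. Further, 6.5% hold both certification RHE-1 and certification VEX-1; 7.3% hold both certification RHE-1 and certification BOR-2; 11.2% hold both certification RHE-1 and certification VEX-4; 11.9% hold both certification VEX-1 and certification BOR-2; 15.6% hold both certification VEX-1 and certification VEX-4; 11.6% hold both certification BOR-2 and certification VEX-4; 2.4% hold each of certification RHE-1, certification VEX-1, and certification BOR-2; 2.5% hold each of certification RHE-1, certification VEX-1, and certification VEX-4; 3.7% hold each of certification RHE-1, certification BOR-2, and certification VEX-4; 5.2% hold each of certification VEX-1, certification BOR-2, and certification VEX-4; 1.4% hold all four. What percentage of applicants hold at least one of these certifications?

92.4%

P(union) = 31.8 + 37.9 + 35.0 + 39.4 − 6.5 − 7.3 − 11.2 − 11.9 − 15.6 − 11.6 + 2.4 + 2.5 + 3.7 + 5.2 − 1.4 = 92.4%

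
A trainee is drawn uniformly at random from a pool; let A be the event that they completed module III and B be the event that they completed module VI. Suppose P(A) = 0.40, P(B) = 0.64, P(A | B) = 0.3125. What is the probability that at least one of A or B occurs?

0.84

P(A ∩ B) = P(B)·P(A|B) = 0.64 × 0.3125 = 0.20
P(A ∪ B) = 0.40 + 0.64 − 0.20 = 0.84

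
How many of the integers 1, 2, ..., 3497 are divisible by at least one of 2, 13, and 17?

⌊3497/2⌋ + ⌊3497/13⌋ + ⌊3497/17⌋ − ⌊3497/26⌋ − ⌊3497/34⌋ − ⌊3497/221⌋ + ⌊3497/442⌋ = 1748 + 269 + 205 − 134 − 102 − 15 + 7 = 1978

1978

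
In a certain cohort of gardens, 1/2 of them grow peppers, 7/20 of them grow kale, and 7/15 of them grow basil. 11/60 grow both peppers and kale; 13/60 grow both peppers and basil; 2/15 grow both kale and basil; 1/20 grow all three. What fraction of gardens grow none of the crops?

1/6

P(at least one) = 1/2 + 7/20 + 7/15 − 11/60 − 13/60 − 2/15 + 1/20 = 5/6
P(none) = 1 − 5/6 = 1/6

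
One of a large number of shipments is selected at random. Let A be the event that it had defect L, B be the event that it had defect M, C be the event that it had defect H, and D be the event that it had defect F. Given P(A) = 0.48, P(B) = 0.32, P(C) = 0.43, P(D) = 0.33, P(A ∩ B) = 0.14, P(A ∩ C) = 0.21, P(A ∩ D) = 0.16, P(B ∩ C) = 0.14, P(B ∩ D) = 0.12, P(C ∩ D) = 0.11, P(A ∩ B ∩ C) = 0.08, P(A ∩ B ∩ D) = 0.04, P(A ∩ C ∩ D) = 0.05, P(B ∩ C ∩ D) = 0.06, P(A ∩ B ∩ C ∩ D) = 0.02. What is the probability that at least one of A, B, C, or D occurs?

P(A ∪ B ∪ C ∪ D) = 0.48 + 0.32 + 0.43 + 0.33 − 0.14 − 0.21 − 0.16 − 0.14 − 0.12 − 0.11 + 0.08 + 0.04 + 0.05 + 0.06 − 0.02 = 0.89

0.89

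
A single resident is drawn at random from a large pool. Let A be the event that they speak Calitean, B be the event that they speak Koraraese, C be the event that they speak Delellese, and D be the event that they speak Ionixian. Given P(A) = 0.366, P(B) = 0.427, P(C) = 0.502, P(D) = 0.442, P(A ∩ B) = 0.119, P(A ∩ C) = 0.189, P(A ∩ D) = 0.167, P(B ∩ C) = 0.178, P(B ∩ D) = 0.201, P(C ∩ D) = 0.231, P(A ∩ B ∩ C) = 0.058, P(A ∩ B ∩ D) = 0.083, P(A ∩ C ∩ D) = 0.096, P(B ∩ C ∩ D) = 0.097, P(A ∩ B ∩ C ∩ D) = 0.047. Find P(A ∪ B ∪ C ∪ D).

Apply inclusion-exclusion:
P(A ∪ B ∪ C ∪ D) = 0.366 + 0.427 + 0.502 + 0.442 − 0.119 − 0.189 − 0.167 − 0.178 − 0.201 − 0.231 + 0.058 + 0.083 + 0.096 + 0.097 − 0.047 = 0.939

0.939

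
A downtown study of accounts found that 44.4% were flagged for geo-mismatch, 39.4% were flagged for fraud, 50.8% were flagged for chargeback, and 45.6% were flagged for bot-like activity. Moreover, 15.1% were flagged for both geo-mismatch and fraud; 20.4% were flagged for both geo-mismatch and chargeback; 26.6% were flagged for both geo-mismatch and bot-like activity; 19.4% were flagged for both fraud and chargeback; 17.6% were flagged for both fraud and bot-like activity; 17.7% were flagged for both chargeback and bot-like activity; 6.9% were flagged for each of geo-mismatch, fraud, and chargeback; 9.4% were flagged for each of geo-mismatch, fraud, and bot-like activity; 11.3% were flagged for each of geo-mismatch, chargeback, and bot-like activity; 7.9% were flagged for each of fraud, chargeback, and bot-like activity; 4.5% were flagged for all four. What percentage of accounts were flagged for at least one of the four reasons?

P(≥1) = 44.4 + 39.4 + 50.8 + 45.6 − 15.1 − 20.4 − 26.6 − 19.4 − 17.6 − 17.7 + 6.9 + 9.4 + 11.3 + 7.9 − 4.5 = 94.4%

94.4%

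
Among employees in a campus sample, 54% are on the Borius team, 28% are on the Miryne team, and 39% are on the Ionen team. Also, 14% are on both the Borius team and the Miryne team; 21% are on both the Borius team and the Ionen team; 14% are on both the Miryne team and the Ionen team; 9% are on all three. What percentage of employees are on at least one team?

81%

Using inclusion–exclusion:
P(at least one) = 54 + 28 + 39 − 14 − 21 − 14 + 9 = 81%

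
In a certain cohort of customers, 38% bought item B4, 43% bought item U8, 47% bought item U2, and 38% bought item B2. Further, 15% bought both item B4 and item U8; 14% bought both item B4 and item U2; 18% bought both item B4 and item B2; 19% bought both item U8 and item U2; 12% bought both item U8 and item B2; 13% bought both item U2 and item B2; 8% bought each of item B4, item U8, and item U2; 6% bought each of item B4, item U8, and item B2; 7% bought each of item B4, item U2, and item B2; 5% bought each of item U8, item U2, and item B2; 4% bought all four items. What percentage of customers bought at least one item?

97%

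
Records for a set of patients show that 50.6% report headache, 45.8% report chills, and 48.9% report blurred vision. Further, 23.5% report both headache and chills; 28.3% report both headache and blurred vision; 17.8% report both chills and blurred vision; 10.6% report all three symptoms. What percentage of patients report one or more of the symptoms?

86.3%

By inclusion-exclusion,
P(≥1) = 50.6 + 45.8 + 48.9 − 23.5 − 28.3 − 17.8 + 10.6 = 86.3%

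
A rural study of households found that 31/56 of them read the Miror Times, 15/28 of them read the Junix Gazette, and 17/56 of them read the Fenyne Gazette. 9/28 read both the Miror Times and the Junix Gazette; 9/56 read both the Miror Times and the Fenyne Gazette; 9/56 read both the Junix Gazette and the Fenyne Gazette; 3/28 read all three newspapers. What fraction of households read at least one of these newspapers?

6/7

P(at least one) = 31/56 + 15/28 + 17/56 − 9/28 − 9/56 − 9/56 + 3/28 = 6/7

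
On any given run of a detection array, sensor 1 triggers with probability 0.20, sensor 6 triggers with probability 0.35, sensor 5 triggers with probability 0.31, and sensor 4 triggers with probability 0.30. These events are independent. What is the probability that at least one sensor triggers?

0.74884

Since the events are independent, P(none) is the product of the individual non-occurrence probabilities.
P(none) = (1 − 0.20) × (1 − 0.35) × (1 − 0.31) × (1 − 0.30) = 0.80 × 0.65 × 0.69 × 0.70 = 0.25116
P(at least one) = 1 − 0.25116 = 0.74884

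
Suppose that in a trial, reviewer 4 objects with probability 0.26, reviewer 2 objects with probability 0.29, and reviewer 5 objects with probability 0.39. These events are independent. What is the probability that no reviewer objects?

0.320494

P(none) = (1 − 0.26) × (1 − 0.29) × (1 − 0.39) = 0.74 × 0.71 × 0.61 = 0.320494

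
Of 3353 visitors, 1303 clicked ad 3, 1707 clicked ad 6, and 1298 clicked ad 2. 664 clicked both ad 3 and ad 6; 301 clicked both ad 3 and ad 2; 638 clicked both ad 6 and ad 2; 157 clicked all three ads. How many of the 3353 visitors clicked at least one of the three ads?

Inclusion–exclusion gives
|union| = 1303 + 1707 + 1298 − 664 − 301 − 638 + 157 = 2862

2862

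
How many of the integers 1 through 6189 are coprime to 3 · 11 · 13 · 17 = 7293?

3258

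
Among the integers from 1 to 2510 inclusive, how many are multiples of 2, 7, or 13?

By inclusion–exclusion:
⌊2510/2⌋ + ⌊2510/7⌋ + ⌊2510/13⌋ − ⌊2510/14⌋ − ⌊2510/26⌋ − ⌊2510/91⌋ + ⌊2510/182⌋ = 1255 + 358 + 193 − 179 − 96 − 27 + 13 = 1517

1517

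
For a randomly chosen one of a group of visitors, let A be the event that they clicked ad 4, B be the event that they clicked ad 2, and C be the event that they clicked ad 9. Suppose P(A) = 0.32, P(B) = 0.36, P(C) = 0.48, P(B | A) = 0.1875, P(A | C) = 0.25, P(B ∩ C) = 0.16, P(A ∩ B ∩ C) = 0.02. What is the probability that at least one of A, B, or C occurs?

0.84

P(A ∩ B) = P(A)·P(B|A) = 0.32 × 0.1875 = 0.06
P(A ∩ C) = P(C)·P(A|C) = 0.48 × 0.25 = 0.12
P(A ∪ B ∪ C) = 0.32 + 0.36 + 0.48 − 0.06 − 0.12 − 0.16 + 0.02 = 0.84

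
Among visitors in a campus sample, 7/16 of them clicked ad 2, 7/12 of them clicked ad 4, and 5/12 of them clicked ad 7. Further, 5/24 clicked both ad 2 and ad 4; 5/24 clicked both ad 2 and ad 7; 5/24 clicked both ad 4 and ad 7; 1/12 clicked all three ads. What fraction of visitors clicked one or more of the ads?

P(at least one) = 7/16 + 7/12 + 5/12 − 5/24 − 5/24 − 5/24 + 1/12 = 43/48

43/48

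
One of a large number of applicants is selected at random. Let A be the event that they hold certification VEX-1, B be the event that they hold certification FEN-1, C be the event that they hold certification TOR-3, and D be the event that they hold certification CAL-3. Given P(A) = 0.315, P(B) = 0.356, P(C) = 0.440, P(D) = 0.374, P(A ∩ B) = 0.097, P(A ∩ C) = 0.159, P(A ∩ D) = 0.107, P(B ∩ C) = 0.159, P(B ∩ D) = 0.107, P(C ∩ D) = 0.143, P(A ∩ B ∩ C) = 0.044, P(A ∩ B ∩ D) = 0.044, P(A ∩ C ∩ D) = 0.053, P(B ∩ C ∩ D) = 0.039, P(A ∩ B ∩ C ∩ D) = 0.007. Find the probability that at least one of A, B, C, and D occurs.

0.886

Using inclusion–exclusion:
P(A ∪ B ∪ C ∪ D) = 0.315 + 0.356 + 0.440 + 0.374 − 0.097 − 0.159 − 0.107 − 0.159 − 0.107 − 0.143 + 0.044 + 0.044 + 0.053 + 0.039 − 0.007 = 0.886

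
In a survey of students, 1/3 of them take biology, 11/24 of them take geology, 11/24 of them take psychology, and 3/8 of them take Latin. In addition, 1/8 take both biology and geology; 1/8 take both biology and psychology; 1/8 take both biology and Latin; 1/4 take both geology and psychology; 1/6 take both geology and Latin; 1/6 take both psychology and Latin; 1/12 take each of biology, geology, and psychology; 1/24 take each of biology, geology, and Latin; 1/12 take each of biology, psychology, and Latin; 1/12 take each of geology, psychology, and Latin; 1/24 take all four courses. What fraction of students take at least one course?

Apply inclusion-exclusion:
P(union) = 1/3 + 11/24 + 11/24 + 3/8 − 1/8 − 1/8 − 1/8 − 1/4 − 1/6 − 1/6 + 1/12 + 1/24 + 1/12 + 1/12 − 1/24 = 11/12

11/12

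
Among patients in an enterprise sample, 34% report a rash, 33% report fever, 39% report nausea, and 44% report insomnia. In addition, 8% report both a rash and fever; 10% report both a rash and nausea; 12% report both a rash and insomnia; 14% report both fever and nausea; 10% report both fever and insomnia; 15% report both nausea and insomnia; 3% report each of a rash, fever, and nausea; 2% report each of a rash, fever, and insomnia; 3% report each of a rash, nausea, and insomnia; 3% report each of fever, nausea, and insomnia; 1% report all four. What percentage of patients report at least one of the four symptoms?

By inclusion–exclusion:
P(at least one) = 34 + 33 + 39 + 44 − 8 − 10 − 12 − 14 − 10 − 15 + 3 + 2 + 3 + 3 − 1 = 91%

91%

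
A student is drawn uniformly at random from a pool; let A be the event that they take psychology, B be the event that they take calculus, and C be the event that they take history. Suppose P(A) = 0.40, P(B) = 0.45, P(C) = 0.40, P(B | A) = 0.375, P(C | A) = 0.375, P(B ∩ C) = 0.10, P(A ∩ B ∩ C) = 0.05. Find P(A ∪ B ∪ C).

P(A ∩ B) = P(A)·P(B|A) = 0.40 × 0.375 = 0.15
P(A ∩ C) = P(A)·P(C|A) = 0.40 × 0.375 = 0.15
Inclusion–exclusion gives
P(A ∪ B ∪ C) = 0.40 + 0.45 + 0.40 − 0.15 − 0.15 − 0.10 + 0.05 = 0.90

0.90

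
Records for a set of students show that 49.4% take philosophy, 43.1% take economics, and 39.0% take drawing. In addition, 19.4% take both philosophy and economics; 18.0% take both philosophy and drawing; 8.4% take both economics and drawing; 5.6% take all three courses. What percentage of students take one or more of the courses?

91.3%

Inclusion–exclusion gives
P(at least one) = 49.4 + 43.1 + 39.0 − 19.4 − 18.0 − 8.4 + 5.6 = 91.3%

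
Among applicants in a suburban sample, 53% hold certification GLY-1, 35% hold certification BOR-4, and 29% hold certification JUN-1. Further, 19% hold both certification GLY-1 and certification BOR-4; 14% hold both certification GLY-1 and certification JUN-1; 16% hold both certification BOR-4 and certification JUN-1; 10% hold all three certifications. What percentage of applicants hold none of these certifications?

22%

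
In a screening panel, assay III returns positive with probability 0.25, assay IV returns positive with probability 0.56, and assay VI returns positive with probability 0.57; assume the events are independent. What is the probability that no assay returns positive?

0.1419

Independence gives P(none) = ∏(1 − pᵢ).
P(none) = (1 − 0.25) × (1 − 0.56) × (1 − 0.57) = 0.75 × 0.44 × 0.43 = 0.1419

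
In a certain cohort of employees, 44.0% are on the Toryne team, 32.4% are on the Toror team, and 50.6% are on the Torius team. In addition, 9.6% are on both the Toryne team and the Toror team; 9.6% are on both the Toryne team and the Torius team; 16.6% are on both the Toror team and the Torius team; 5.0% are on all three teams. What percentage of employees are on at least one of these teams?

P(≥1) = 44.0 + 32.4 + 50.6 − 9.6 − 9.6 − 16.6 + 5.0 = 96.2%

96.2%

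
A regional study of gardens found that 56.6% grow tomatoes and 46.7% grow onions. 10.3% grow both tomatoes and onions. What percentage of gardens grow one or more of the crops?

P(≥1) = 56.6 + 46.7 − 10.3 = 93.0%

93.0%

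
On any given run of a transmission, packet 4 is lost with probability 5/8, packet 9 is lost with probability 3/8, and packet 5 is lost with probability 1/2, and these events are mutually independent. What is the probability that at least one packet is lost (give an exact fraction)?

Independence gives P(none) = ∏(1 − pᵢ).
P(none) = (1 − 5/8) × (1 − 3/8) × (1 − 1/2) = 3/8 × 5/8 × 1/2 = 15/128
P(at least one) = 1 − 15/128 = 113/128

113/128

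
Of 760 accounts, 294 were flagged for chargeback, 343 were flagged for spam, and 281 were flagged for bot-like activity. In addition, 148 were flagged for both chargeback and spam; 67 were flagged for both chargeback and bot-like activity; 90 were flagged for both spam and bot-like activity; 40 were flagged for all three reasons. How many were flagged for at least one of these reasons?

N(≥1) = 294 + 343 + 281 − 148 − 67 − 90 + 40 = 653

653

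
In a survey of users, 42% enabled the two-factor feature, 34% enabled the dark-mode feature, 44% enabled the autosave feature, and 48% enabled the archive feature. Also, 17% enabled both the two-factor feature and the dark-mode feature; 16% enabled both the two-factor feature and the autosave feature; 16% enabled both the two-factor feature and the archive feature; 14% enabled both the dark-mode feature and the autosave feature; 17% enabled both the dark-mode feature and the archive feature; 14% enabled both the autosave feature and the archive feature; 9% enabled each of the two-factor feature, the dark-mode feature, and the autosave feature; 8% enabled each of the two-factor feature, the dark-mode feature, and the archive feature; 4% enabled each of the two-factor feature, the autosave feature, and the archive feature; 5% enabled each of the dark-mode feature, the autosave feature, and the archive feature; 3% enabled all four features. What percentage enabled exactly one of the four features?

46%

Using the inclusion–exclusion count for exactly one event:
P(exactly one) = 42 + 34 + 44 + 48 − 2·17 − 2·16 − 2·16 − 2·14 − 2·17 − 2·14 + 3·9 + 3·8 + 3·4 + 3·5 − 4·3 = 46%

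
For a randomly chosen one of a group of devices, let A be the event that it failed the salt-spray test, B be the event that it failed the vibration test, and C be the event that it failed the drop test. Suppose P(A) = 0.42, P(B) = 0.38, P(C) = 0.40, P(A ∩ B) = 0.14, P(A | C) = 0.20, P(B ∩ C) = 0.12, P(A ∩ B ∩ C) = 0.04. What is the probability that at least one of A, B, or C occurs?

0.90

P(A ∩ C) = P(C)·P(A|C) = 0.40 × 0.20 = 0.08
P(A ∪ B ∪ C) = 0.42 + 0.38 + 0.40 − 0.14 − 0.08 − 0.12 + 0.04 = 0.90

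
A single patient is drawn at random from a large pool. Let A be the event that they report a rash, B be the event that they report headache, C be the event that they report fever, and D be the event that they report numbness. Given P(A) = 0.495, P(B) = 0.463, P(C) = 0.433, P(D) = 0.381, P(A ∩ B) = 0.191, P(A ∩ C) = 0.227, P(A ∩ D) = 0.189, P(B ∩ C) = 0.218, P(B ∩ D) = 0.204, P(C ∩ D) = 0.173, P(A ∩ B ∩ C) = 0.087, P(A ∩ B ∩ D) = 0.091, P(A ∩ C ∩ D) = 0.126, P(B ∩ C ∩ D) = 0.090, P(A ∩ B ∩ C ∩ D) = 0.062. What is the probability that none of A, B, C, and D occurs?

By inclusion-exclusion,
P(A ∪ B ∪ C ∪ D) = 0.495 + 0.463 + 0.433 + 0.381 − 0.191 − 0.227 − 0.189 − 0.218 − 0.204 − 0.173 + 0.087 + 0.091 + 0.126 + 0.090 − 0.062 = 0.902
P(none) = 1 − 0.902 = 0.098

0.098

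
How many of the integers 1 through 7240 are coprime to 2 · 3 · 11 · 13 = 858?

Apply inclusion-exclusion:
floor(7240/2) + floor(7240/3) + floor(7240/11) + floor(7240/13) − floor(7240/6) − floor(7240/22) − floor(7240/26) − floor(7240/33) − floor(7240/39) − floor(7240/143) + floor(7240/66) + floor(7240/78) + floor(7240/286) + floor(7240/429) − floor(7240/858) = 3620 + 2413 + 658 + 556 − 1206 − 329 − 278 − 219 − 185 − 50 + 109 + 92 + 25 + 16 − 8 = 5214
7240 − 5214 = 2026

2026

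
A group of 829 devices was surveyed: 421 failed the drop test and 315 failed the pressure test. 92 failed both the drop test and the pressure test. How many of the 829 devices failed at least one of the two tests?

644

Inclusion–exclusion gives
|at least one| = 421 + 315 − 92 = 644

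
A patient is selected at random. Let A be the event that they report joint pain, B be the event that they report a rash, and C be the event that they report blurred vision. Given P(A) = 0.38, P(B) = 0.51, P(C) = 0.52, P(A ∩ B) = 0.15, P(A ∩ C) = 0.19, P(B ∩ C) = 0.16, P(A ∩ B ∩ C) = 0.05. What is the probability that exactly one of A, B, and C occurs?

0.56

Using the inclusion–exclusion count for exactly one event:
P(exactly one) = 0.38 + 0.51 + 0.52 − 2·0.15 − 2·0.19 − 2·0.16 + 3·0.05 = 0.56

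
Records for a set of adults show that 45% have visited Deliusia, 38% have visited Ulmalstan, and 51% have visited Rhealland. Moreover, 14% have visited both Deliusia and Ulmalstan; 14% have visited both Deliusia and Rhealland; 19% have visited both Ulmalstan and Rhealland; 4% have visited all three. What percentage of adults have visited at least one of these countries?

91%

By inclusion-exclusion,
P(at least one) = 45 + 38 + 51 − 14 − 14 − 19 + 4 = 91%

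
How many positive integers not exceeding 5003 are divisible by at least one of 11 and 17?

⌊5003/11⌋ + ⌊5003/17⌋ − ⌊5003/187⌋ = 454 + 294 − 26 = 722

722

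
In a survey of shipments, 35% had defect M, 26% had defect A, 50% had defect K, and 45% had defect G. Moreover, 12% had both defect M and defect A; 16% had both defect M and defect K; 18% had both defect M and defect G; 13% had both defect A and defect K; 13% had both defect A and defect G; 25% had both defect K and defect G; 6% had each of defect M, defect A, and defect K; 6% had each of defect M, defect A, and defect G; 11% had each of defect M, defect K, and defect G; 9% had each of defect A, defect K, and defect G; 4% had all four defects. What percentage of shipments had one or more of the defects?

87%

By inclusion-exclusion,
P(at least one) = 35 + 26 + 50 + 45 − 12 − 16 − 18 − 13 − 13 − 25 + 6 + 6 + 11 + 9 − 4 = 87%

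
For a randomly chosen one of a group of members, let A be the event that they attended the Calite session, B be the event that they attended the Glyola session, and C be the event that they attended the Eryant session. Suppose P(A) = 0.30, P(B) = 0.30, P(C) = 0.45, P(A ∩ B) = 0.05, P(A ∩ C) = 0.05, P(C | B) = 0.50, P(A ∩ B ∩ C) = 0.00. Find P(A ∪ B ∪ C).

0.80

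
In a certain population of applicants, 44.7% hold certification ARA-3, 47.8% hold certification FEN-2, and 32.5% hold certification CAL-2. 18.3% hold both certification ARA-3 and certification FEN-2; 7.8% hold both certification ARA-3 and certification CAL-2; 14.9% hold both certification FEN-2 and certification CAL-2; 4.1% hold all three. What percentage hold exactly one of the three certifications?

55.3%

By inclusion–exclusion (exactly-one form):
P(exactly one) = 44.7 + 47.8 + 32.5 − 2·18.3 − 2·7.8 − 2·14.9 + 3·4.1 = 55.3%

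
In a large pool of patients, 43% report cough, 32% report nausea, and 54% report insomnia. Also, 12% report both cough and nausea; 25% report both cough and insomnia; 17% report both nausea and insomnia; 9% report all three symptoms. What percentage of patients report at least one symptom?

84%

Apply inclusion-exclusion:
P(≥1) = 43 + 32 + 54 − 12 − 25 − 17 + 9 = 84%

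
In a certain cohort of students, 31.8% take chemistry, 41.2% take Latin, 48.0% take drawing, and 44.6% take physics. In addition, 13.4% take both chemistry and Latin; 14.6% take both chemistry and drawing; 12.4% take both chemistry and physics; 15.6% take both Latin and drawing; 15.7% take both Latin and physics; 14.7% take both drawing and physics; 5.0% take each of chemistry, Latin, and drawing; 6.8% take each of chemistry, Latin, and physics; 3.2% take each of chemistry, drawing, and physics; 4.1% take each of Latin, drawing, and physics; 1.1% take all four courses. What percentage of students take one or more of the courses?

P(union) = 31.8 + 41.2 + 48.0 + 44.6 − 13.4 − 14.6 − 12.4 − 15.6 − 15.7 − 14.7 + 5.0 + 6.8 + 3.2 + 4.1 − 1.1 = 97.2%

97.2%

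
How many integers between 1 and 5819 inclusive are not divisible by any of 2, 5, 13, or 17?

2022

floor(5819/2) + floor(5819/5) + floor(5819/13) + floor(5819/17) − floor(5819/10) − floor(5819/26) − floor(5819/34) − floor(5819/65) − floor(5819/85) − floor(5819/221) + floor(5819/130) + floor(5819/170) + floor(5819/442) + floor(5819/1105) − floor(5819/2210) = 2909 + 1163 + 447 + 342 − 581 − 223 − 171 − 89 − 68 − 26 + 44 + 34 + 13 + 5 − 2 = 3797
5819 − 3797 = 2022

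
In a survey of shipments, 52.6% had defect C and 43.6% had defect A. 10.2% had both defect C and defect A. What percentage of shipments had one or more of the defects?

86.0%

P(union) = 52.6 + 43.6 − 10.2 = 86.0%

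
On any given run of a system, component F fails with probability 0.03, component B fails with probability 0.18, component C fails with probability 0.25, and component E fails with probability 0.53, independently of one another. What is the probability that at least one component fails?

Since the events are independent, P(none) is the product of the individual non-occurrence probabilities.
P(none) = (1 − 0.03) × (1 − 0.18) × (1 − 0.25) × (1 − 0.53) = 0.97 × 0.82 × 0.75 × 0.47 = 0.2803785
P(at least one) = 1 − 0.2803785 = 0.7196215

0.7196215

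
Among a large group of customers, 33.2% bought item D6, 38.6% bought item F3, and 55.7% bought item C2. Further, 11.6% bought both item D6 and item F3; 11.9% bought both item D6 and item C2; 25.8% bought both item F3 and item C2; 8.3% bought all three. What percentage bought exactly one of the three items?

53.8%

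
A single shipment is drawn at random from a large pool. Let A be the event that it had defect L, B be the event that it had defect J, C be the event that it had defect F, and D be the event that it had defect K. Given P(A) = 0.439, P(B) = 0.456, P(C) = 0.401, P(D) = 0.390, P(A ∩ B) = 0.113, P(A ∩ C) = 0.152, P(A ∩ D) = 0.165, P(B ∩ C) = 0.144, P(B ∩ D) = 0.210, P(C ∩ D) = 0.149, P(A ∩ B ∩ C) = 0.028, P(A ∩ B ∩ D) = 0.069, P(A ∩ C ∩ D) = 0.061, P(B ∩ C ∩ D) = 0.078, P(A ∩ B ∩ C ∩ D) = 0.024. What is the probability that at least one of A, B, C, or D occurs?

0.965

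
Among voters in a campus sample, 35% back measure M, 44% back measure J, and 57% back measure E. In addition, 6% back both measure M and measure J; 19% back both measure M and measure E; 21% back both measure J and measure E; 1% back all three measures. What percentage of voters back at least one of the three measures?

By inclusion–exclusion:
P(≥1) = 35 + 44 + 57 − 6 − 19 − 21 + 1 = 91%

91%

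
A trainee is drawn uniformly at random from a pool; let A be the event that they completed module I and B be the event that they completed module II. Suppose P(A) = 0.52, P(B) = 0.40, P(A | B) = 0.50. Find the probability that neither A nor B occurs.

P(A ∩ B) = P(B)·P(A|B) = 0.40 × 0.50 = 0.20
P(A ∪ B) = 0.52 + 0.40 − 0.20 = 0.72
P(none) = 1 − 0.72 = 0.28

0.28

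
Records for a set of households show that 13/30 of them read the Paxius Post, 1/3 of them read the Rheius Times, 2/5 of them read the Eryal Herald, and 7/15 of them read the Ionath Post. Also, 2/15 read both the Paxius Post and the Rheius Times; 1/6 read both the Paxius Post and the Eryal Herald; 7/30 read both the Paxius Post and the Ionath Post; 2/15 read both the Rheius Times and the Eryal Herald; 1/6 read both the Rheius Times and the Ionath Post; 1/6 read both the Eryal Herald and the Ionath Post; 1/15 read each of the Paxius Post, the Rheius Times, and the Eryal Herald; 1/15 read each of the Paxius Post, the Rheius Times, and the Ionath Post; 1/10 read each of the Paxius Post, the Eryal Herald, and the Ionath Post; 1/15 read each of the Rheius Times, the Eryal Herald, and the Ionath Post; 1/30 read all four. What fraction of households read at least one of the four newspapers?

9/10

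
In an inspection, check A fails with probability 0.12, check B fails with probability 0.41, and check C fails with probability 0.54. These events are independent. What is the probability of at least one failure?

P(none) = (1 − 0.12) × (1 − 0.41) × (1 − 0.54) = 0.88 × 0.59 × 0.46 = 0.238832
P(at least one) = 1 − 0.238832 = 0.761168

0.761168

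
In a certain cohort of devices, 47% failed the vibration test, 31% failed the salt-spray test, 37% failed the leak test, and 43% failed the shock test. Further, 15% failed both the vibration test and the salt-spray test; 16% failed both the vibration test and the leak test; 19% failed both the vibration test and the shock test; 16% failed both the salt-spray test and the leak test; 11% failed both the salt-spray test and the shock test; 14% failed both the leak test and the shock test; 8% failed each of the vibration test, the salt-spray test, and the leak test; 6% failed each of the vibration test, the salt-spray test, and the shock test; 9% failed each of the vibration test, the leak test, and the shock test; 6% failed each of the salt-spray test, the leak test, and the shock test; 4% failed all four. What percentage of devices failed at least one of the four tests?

92%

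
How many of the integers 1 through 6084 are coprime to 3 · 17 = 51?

Apply inclusion-exclusion:
floor(6084/3) + floor(6084/17) − floor(6084/51) = 2028 + 357 − 119 = 2266
6084 − 2266 = 3818

3818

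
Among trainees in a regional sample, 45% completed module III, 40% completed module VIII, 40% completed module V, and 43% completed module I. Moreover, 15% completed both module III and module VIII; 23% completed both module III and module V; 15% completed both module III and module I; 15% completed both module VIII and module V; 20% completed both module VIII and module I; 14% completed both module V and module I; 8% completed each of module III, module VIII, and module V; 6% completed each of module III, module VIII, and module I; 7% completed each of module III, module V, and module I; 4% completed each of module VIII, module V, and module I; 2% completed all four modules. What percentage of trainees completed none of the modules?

P(≥1) = 45 + 40 + 40 + 43 − 15 − 23 − 15 − 15 − 20 − 14 + 8 + 6 + 7 + 4 − 2 = 89%
P(none) = 100% − 89% = 11%

11%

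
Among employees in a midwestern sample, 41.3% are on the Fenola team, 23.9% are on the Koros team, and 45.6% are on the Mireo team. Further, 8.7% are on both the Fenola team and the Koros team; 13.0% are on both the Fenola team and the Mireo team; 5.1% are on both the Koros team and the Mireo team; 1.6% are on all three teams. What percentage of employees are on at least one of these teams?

85.6%

Inclusion–exclusion gives
P(≥1) = 41.3 + 23.9 + 45.6 − 8.7 − 13.0 − 5.1 + 1.6 = 85.6%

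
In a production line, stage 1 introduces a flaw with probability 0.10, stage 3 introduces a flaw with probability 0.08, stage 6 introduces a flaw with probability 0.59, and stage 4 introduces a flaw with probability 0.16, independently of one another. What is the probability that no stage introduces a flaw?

Since the events are independent, P(none) is the product of the individual non-occurrence probabilities.
P(none) = (1 − 0.10) × (1 − 0.08) × (1 − 0.59) × (1 − 0.16) = 0.90 × 0.92 × 0.41 × 0.84 = 0.2851632

0.2851632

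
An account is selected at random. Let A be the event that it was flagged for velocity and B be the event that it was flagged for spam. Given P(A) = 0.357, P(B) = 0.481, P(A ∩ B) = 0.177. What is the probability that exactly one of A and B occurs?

P(exactly one) = 0.357 + 0.481 − 2·0.177 = 0.484

0.484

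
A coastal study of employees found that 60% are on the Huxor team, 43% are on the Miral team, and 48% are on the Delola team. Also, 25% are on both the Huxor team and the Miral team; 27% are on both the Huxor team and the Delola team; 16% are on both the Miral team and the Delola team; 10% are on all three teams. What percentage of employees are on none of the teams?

7%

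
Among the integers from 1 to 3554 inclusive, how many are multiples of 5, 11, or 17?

1121

By inclusion-exclusion,
710 + 323 + 209 − 64 − 41 − 19 + 3 = 1121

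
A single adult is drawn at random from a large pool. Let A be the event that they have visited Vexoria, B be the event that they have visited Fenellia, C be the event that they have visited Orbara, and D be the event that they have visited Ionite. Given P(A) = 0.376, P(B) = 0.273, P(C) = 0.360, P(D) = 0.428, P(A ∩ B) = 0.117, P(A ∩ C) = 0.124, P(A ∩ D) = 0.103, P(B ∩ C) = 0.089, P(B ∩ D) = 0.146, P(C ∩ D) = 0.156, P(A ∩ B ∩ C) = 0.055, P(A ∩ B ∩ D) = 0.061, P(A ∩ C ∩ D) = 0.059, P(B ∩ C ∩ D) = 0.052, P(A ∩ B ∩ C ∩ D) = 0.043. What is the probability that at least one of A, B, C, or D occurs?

P(A ∪ B ∪ C ∪ D) = 0.376 + 0.273 + 0.360 + 0.428 − 0.117 − 0.124 − 0.103 − 0.089 − 0.146 − 0.156 + 0.055 + 0.061 + 0.059 + 0.052 − 0.043 = 0.886

0.886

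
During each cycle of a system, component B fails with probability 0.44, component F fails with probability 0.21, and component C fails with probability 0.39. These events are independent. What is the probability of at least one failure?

P(none) = (1 − 0.44) × (1 − 0.21) × (1 − 0.39) = 0.56 × 0.79 × 0.61 = 0.269864
P(at least one) = 1 − 0.269864 = 0.730136

0.730136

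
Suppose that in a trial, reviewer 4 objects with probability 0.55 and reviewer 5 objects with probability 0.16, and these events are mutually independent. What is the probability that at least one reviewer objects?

P(none) = (1 − 0.55) × (1 − 0.16) = 0.45 × 0.84 = 0.378
P(at least one) = 1 − 0.378 = 0.622

0.622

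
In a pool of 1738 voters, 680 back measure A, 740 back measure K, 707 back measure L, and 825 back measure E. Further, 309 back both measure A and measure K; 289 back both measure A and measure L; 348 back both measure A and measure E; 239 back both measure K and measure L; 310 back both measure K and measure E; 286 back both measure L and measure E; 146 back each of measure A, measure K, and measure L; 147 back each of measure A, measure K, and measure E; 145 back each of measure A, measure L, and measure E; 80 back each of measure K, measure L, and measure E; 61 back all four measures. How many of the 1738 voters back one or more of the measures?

Inclusion–exclusion gives
|union| = 680 + 740 + 707 + 825 − 309 − 289 − 348 − 239 − 310 − 286 + 146 + 147 + 145 + 80 − 61 = 1628

1628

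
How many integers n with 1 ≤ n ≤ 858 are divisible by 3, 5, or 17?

427

Apply inclusion-exclusion:
286 + 171 + 50 − 57 − 16 − 10 + 3 = 427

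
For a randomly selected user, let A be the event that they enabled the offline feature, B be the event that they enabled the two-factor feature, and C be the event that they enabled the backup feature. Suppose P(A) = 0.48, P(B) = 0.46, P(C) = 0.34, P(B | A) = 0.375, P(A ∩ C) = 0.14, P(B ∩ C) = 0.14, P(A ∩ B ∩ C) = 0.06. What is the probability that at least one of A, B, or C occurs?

P(A ∩ B) = P(A)·P(B|A) = 0.48 × 0.375 = 0.18
P(A ∪ B ∪ C) = 0.48 + 0.46 + 0.34 − 0.18 − 0.14 − 0.14 + 0.06 = 0.88

0.88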